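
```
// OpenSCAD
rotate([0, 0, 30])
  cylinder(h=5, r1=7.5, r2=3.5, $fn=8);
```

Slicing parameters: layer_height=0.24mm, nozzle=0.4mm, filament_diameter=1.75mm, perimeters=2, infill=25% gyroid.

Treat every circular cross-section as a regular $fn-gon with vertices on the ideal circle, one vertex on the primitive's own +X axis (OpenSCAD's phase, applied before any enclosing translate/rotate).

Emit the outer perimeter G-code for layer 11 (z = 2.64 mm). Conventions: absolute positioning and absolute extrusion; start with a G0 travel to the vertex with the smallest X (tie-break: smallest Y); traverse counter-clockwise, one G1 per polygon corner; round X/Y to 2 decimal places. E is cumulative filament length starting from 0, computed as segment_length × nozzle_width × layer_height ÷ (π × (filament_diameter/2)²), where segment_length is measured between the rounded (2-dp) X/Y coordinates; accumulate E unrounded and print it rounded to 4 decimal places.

At z = 2.64 mm: the cone: at t=0.528 of its height the radius interpolates to r₁+(r₂−r₁)t = 5.388, giving a regular 8-gon of that circumradius; (rotated 30° about Z; rotation is an isometry so areas/perimeters/island counts are preserved). The outline is a single polygon with 8 vertices. Extrusion per mm of travel: 0.4 × 0.24 / (π × 0.875²) = 0.039912. Accumulating E over each segment gives final E = 1.3162.

G0 X-5.20 Y1.39 Z2.64
G1 X-4.67 Y-2.69 E0.1642
G1 X-1.39 Y-5.20 E0.3291
G1 X2.69 Y-4.67 E0.4933
G1 X5.20 Y-1.39 E0.6581
G1 X4.67 Y2.69 E0.8223
G1 X1.39 Y5.20 E0.9872
G1 X-2.69 Y4.67 E1.1514
G1 X-5.20 Y1.39 E1.3162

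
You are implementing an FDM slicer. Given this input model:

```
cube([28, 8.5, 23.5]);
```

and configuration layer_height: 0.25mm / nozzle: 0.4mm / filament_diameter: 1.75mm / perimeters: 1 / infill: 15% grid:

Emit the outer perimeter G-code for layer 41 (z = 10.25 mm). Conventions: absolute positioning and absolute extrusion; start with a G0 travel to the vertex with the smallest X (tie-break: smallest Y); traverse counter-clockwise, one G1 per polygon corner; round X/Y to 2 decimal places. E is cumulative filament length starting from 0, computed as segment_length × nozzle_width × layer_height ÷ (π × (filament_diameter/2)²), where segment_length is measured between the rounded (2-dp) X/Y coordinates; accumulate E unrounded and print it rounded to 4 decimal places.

G0 X0.00 Y0.00 Z10.25
G1 X28.00 Y0.00 E1.1641
G1 X28.00 Y8.50 E1.5175
G1 X0.00 Y8.50 E2.6816
G1 X0.00 Y0.00 E3.0350

At z = 10.25 mm: the cube is present — its section is the full 28×8.5 rectangle. The outline is a single polygon with 4 vertices. Extrusion per mm of travel: 0.4 × 0.25 / (π × 0.875²) = 0.041575. Accumulating E over each segment gives final E = 3.0350.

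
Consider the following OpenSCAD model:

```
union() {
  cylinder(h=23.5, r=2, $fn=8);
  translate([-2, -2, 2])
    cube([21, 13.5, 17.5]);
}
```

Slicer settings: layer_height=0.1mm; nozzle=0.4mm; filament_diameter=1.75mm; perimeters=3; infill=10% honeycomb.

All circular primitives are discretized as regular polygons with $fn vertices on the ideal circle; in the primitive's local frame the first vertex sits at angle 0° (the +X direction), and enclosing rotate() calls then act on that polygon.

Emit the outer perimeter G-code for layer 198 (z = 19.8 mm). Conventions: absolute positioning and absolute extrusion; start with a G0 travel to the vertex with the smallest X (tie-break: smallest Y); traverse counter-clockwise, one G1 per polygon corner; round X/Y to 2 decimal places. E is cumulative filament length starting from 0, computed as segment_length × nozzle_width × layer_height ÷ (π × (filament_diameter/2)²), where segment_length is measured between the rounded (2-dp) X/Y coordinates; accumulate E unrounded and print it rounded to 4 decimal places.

G0 X-2.00 Y0.00 Z19.80
G1 X-1.41 Y-1.41 E0.0254
G1 X0.00 Y-2.00 E0.0508
G1 X1.41 Y-1.41 E0.0763
G1 X2.00 Y0.00 E0.1017
G1 X1.41 Y1.41 E0.1271
G1 X0.00 Y2.00 E0.1525
G1 X-1.41 Y1.41 E0.1779
G1 X-2.00 Y0.00 E0.2033

At z = 19.8 mm: the r=2 cylinder contributes a regular 8-gon of circumradius 2; the cube at (-2, -2) is not intersected at this z (z outside [2, 19.5]); Taking the union: only the r=2 cylinder is present, so the union is just that shape — 1 connected region. The outline is a single polygon with 8 vertices. Extrusion per mm of travel: 0.4 × 0.1 / (π × 0.875²) = 0.016630. Accumulating E over each segment gives final E = 0.2033.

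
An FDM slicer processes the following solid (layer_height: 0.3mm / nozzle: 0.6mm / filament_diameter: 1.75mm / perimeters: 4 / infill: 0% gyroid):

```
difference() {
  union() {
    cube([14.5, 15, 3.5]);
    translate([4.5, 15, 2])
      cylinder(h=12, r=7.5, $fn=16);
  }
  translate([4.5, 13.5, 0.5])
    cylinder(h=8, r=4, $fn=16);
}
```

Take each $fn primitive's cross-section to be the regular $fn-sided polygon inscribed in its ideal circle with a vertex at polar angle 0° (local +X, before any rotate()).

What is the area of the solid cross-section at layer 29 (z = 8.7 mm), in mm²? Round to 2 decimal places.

At z = 8.7 mm: the cube is not intersected at this z (z outside [0, 3.5]); the r=7.5 cylinder at (4.5, 15) contributes a regular 16-gon of circumradius 7.5 (area = (16/2)·7.500²·sin(360°/16) = 172.21 mm²); Merging all regions: only the r=7.5 cylinder at (4.5, 15) is present, so the union is just that shape — area = 172.21 mm²; the cylinder at (4.5, 13.5) is not intersected at this z (z outside [0.5, 8.5]); Subtracting the remaining from the first: none of the subtracted shapes is present at this height, so that combined region is unchanged — area = 172.21 mm². Overall, the cross-section is a single solid region. Net area = 172.21 mm².

172.21 mm²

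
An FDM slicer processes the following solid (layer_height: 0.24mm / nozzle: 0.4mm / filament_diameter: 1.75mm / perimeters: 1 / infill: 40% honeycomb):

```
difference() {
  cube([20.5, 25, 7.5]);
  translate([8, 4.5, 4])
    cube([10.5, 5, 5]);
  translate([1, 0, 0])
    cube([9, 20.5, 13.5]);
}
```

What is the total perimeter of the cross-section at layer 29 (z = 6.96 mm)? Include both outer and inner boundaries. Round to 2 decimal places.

At z = 6.96 mm: the cube (footprint 20.5×25) is included at this height (perimeter 91.00 mm); the 10.5×5 cube at (8, 4.5) contributes its full rectangle (perimeter 31.00 mm); the cube at (1, 0) is present — its section is the full 9×20.5 rectangle (perimeter 59.00 mm); After the difference (first − rest): starting from the 20.5×25 cube, the 10.5×5 cube at (8, 4.5) lies wholly inside it (removes its full 52.50 mm² and its 31.00 mm outline becomes a hole wall); the 9×20.5 cube at (1, 0) partially overlaps it — only the 174.50 mm² overlap (of its 184.50 mm²) is removed, clipping the outline — boundary = 149.00 mm. Overall, the cross-section is a single solid region. Total boundary length (outer) = 149.00 mm.

149.00 mm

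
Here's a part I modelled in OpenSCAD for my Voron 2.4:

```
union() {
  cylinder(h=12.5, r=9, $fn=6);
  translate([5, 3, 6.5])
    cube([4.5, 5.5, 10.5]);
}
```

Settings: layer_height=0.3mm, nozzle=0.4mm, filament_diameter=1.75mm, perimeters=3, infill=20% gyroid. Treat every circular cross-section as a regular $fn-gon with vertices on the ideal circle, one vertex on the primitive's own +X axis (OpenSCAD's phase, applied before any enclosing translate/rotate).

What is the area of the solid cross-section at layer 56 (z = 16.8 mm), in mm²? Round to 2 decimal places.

At z = 16.8 mm: the cylinder does not reach this height (z outside [0, 12.5]); the cube at (5, 3) (footprint 4.5×5.5) is included at this height (area 24.75 mm²); Taking the union: only the 4.5×5.5 cube at (5, 3) is present, so the union is just that shape — area = 24.75 mm². Overall, the cross-section is a single solid region. Net area = 24.75 mm².

24.75 mm²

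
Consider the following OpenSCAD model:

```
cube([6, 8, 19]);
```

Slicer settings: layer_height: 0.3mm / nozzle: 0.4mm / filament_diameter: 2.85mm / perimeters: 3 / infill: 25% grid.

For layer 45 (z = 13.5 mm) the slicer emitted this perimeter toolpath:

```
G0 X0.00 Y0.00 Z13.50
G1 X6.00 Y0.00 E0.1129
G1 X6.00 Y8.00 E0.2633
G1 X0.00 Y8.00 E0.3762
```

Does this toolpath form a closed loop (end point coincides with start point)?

no

Start point (G0): (0.00, 0.00). End point (last G1): the path does not return to the start — open.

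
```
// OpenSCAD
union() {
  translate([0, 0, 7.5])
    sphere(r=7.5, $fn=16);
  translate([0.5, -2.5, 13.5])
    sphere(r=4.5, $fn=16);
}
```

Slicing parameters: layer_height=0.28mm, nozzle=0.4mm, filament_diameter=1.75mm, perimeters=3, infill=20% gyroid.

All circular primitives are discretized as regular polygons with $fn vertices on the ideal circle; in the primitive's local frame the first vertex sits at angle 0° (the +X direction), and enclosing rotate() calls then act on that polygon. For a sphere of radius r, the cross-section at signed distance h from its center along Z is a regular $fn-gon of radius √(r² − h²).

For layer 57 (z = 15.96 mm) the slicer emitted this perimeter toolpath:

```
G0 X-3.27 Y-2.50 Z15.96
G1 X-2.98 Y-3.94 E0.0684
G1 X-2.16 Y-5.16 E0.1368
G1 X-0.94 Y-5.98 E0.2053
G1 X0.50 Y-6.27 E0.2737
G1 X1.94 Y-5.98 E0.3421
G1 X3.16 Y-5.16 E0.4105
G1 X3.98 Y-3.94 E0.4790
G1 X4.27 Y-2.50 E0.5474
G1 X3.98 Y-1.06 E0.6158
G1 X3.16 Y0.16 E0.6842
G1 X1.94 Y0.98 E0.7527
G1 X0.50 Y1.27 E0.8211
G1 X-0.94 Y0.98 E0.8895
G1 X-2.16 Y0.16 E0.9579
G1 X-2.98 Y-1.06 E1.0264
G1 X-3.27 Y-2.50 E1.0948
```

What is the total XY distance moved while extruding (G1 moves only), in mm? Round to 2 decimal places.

Sum the Euclidean lengths of each G1 segment: total = 23.51 mm.

23.51 mm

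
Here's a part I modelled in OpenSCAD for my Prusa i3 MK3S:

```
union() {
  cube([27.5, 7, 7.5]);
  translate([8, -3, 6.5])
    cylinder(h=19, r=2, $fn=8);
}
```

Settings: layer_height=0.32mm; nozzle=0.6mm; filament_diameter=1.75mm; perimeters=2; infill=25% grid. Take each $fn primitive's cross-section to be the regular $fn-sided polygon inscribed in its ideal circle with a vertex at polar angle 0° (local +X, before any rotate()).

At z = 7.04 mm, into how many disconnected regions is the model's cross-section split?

2

At z = 7.04 mm: the 27.5×7 cube contributes its full rectangle; the r=2 cylinder at (8, -3) contributes a regular 8-gon of circumradius 2; Merging all regions: the 2 present regions are separate (no shared area or edge), so areas and boundary lengths simply add and each stays a separate island — 2 connected regions. The result has 2 disconnected regions.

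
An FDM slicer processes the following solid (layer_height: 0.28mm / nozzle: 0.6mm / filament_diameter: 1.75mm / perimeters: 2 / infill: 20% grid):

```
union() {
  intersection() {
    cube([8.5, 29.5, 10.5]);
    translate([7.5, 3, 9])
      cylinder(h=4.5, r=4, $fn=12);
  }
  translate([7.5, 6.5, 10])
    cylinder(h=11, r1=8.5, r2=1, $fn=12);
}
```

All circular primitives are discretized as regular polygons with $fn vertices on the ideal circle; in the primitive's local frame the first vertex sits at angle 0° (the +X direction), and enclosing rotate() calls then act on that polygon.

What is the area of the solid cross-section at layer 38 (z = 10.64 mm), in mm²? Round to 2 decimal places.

At z = 10.64 mm: the cube does not reach this height (z outside [0, 10.5]); the r=4 cylinder at (7.5, 3) contributes a regular 12-gon of circumradius 4 (area = (12/2)·4.000²·sin(360°/12) = 48.00 mm²); Keeping only the common overlap: at least one operand is absent at this height, so nothing remains; the cone at (7.5, 6.5) contributes a regular 12-gon of circumradius 8.064 (interpolated between r1=8.5 and r2=1 at t=0.058) (area = (12/2)·8.064²·sin(360°/12) = 195.07 mm²); Combining (union): only the cone at (7.5, 6.5) is present, so the union is just that shape — area = 195.07 mm². Overall, the cross-section is a single solid region. Net area = 195.07 mm².

195.07 mm²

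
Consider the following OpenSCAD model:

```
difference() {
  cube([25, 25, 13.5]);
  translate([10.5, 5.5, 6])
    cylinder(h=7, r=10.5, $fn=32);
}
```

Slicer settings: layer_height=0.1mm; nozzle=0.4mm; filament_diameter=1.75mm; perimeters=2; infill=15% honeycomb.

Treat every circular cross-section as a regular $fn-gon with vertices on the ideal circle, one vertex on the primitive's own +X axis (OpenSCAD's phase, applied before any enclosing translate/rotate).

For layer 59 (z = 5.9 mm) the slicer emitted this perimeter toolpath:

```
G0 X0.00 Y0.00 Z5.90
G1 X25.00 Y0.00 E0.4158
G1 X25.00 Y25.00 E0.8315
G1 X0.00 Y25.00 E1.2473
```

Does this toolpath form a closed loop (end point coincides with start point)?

Start point (G0): (0.00, 0.00). End point (last G1): the path does not return to the start — open.

no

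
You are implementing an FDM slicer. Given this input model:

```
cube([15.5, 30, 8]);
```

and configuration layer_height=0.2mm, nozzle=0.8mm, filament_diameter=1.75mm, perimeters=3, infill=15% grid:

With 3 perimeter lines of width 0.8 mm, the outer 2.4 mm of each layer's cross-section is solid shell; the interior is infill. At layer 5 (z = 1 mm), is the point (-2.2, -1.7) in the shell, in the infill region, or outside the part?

At z = 1 mm: the 15.5×30 cube contributes its full rectangle. Overall, the cross-section is a single solid region. The nearest boundary edge runs (0.00, 0.00)→(15.50, 0.00); distance from the point to it = 2.78 mm. The point is not inside any of the regions above, so it lies outside the cross-section (2.78 mm from the nearest boundary).

outside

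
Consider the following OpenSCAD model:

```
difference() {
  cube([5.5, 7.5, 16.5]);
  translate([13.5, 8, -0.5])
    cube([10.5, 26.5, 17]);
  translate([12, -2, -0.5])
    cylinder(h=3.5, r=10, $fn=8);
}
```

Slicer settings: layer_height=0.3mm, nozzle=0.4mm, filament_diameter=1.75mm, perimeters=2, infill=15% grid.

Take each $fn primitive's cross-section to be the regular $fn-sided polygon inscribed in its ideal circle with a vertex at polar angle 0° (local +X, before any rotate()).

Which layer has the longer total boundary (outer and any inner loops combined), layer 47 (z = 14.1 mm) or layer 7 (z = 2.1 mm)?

layer 47 (z = 14.1 mm)

Layer 47 (z = 14.1): the 5.5×7.5 cube contributes its full rectangle (perimeter 26.00 mm); the cube at (13.5, 8) is present — its section is the full 10.5×26.5 rectangle (perimeter 74.00 mm); the cylinder at (12, -2) is absent (z outside [-0.5, 3]); Taking the first minus the rest: starting from the 5.5×7.5 cube, the 10.5×26.5 cube at (13.5, 8) misses the remaining region (no effect) — boundary = 26.00 mm. So its perimeter = 26.00 mm. Layer 7 (z = 2.1): the 5.5×7.5 cube contributes its full rectangle (perimeter 26.00 mm); the cube at (13.5, 8) is present — its section is the full 10.5×26.5 rectangle (perimeter 74.00 mm); the cylinder at (12, -2): section is a regular 8-gon, circumradius r=10 (perimeter = 2·8·10.000·sin(180°/8) = 61.23 mm); Subtracting the remaining from the first: starting from the 5.5×7.5 cube, the 10.5×26.5 cube at (13.5, 8) misses the remaining region (no effect); the r=10 cylinder at (12, -2) partially overlaps it — only the 8.29 mm² overlap (of its 282.84 mm²) is removed, clipping the outline — boundary = 24.13 mm. So its perimeter = 24.13 mm. Layer 47 is larger (26.00 vs 24.13 mm).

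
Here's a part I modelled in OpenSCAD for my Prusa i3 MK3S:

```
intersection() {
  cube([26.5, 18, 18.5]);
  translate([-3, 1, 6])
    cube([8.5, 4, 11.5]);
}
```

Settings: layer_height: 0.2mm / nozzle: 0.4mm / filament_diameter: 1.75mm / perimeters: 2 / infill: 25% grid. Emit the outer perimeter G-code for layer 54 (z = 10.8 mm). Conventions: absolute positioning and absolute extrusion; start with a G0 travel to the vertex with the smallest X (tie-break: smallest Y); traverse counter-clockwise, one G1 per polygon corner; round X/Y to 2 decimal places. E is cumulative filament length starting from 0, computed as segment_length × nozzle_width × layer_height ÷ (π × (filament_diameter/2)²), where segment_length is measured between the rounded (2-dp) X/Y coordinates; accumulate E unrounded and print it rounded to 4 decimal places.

G0 X0.00 Y1.00 Z10.80
G1 X5.50 Y1.00 E0.1829
G1 X5.50 Y5.00 E0.3160
G1 X0.00 Y5.00 E0.4989
G1 X0.00 Y1.00 E0.6319

At z = 10.8 mm: the 26.5×18 cube contributes its full rectangle; the cube at (-3, 1) (footprint 8.5×4) is included at this height; After intersecting: the 8.5×4 cube at (-3, 1) partially overlaps the 26.5×18 cube; clipping to the common part keeps 22.00 mm² — 1 connected region. The outline is a single polygon with 4 vertices. Extrusion per mm of travel: 0.4 × 0.2 / (π × 0.875²) = 0.033260. Accumulating E over each segment gives final E = 0.6319.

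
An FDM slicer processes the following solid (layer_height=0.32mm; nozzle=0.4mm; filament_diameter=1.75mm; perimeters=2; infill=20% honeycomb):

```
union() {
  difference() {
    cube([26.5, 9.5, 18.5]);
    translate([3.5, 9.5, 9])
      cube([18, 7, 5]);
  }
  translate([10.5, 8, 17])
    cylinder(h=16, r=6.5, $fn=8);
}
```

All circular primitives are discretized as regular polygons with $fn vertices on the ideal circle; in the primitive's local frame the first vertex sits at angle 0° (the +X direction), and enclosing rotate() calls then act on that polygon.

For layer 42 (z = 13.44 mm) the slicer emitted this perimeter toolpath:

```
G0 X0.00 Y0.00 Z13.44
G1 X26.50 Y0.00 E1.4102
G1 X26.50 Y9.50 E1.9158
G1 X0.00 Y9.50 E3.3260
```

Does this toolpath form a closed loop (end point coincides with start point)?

Start point (G0): (0.00, 0.00). End point (last G1): the path does not return to the start — open.

no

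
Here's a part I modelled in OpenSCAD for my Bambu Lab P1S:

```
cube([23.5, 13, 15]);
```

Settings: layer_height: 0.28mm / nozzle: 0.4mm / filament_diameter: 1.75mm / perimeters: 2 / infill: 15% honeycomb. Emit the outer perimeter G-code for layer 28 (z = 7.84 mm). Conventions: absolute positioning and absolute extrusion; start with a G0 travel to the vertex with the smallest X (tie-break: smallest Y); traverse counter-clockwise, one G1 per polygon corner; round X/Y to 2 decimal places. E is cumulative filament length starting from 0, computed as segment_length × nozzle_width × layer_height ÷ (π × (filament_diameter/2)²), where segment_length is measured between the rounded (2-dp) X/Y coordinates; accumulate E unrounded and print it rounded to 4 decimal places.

G0 X0.00 Y0.00 Z7.84
G1 X23.50 Y0.00 E1.0943
G1 X23.50 Y13.00 E1.6996
G1 X0.00 Y13.00 E2.7939
G1 X0.00 Y0.00 E3.3992

At z = 7.84 mm: the cube (footprint 23.5×13) is included at this height. The outline is a single polygon with 4 vertices. Extrusion per mm of travel: 0.4 × 0.28 / (π × 0.875²) = 0.046564. Accumulating E over each segment gives final E = 3.3992.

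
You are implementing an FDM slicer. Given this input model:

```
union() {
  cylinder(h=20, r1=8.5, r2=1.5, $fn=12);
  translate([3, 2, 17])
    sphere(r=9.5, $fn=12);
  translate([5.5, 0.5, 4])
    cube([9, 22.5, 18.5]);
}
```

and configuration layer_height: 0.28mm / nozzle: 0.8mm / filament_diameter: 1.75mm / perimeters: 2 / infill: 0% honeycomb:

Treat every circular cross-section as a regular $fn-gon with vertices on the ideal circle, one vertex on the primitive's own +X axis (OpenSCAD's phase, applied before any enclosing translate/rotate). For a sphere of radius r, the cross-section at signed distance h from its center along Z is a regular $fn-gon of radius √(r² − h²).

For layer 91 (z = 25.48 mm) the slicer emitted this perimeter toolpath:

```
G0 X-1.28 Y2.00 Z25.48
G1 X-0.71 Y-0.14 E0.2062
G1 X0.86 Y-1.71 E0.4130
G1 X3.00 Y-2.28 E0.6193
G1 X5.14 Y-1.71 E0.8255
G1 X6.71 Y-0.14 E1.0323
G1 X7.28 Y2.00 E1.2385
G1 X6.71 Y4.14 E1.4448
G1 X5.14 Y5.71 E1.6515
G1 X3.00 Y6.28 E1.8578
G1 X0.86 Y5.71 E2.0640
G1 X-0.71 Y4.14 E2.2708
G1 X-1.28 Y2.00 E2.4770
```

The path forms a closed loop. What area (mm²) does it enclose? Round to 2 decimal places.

Apply the shoelace formula to the sequence of (X, Y) vertices; enclosed area = 55.01 mm².

55.01 mm²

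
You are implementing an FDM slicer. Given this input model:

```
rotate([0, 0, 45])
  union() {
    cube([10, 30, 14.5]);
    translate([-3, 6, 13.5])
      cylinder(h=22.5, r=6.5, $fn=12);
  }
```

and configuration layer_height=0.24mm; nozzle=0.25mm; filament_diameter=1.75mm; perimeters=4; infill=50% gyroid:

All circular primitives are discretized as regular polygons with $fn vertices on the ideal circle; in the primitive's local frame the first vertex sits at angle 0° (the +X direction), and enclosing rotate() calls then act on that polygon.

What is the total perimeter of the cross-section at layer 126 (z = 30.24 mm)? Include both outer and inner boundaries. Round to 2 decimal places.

At z = 30.24 mm: the cube is not intersected at this z (z outside [0, 14.5]); the cylinder at (-3, 6): section is a regular 12-gon, circumradius r=6.5 (perimeter = 2·12·6.500·sin(180°/12) = 40.38 mm); Merging all regions: only the r=6.5 cylinder at (-3, 6) is present, so the union is just that shape — boundary = 40.38 mm; (whole slice rotated 45° about Z — lengths, areas and connectivity unchanged). Overall, the cross-section is a single solid region. Total boundary length (outer) = 40.38 mm.

40.38 mm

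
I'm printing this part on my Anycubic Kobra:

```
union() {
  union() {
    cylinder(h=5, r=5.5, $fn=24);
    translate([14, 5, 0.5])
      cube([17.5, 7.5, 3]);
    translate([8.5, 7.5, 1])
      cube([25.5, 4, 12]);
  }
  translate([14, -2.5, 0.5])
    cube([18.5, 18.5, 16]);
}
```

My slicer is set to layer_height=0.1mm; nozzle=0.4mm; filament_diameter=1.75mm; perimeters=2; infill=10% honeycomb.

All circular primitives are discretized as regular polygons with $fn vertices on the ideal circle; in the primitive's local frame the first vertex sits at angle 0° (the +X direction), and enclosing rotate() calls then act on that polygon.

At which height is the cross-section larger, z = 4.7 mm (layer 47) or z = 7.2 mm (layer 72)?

layer 47 (z = 4.7 mm)

Layer 47 (z = 4.7): the r=5.5 cylinder contributes a regular 24-gon of circumradius 5.5 (area = (24/2)·5.500²·sin(360°/24) = 93.95 mm²); the cube at (14, 5) is not intersected at this z (z outside [0.5, 3.5]); the cube at (8.5, 7.5) (footprint 25.5×4) is included at this height (area 102.00 mm²); Combining (union): the 2 present regions are separate (no shared area or edge), so areas and boundary lengths simply add and each stays a separate island — area = 195.95 mm²; the cube at (14, -2.5) (footprint 18.5×18.5) is included at this height (area 342.25 mm²); Combining (union): the regions partially overlap — summed areas 538.20 mm² minus the doubly-counted overlap 74.00 mm² gives 464.20 mm² — area = 464.20 mm². So its area = 464.20 mm². Layer 72 (z = 7.2): the cylinder is absent (z outside [0, 5]); the cube at (14, 5) does not reach this height (z outside [0.5, 3.5]); the 25.5×4 cube at (8.5, 7.5) contributes its full rectangle (area 102.00 mm²); Taking the union: only the 25.5×4 cube at (8.5, 7.5) is present, so the union is just that shape — area = 102.00 mm²; the cube at (14, -2.5) (footprint 18.5×18.5) is included at this height (area 342.25 mm²); Taking the union: the regions partially overlap — summed areas 444.25 mm² minus the doubly-counted overlap 74.00 mm² gives 370.25 mm² — area = 370.25 mm². So its area = 370.25 mm². Layer 47 is larger (464.20 vs 370.25 mm²).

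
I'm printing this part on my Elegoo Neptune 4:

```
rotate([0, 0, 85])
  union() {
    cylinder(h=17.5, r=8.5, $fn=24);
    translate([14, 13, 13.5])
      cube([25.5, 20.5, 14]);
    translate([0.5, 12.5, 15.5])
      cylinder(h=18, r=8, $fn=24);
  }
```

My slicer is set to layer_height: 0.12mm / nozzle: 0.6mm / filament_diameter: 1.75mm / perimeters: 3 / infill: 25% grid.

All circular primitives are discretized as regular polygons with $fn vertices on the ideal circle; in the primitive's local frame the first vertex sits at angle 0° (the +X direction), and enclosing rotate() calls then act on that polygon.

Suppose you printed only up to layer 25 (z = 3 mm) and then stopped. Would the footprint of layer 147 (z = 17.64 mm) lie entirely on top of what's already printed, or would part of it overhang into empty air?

Compare the two slices. At z = 3: the r=8.5 cylinder contributes a regular 24-gon of circumradius 8.5 (area = (24/2)·8.500²·sin(360°/24) = 224.40 mm²); the cube at (14, 13) is absent (z outside [13.5, 27.5]); the cylinder at (0.5, 12.5) is not intersected at this z (z outside [15.5, 33.5]); Merging all regions: only the r=8.5 cylinder is present, so the union is just that shape — area = 224.40 mm²; (whole slice rotated 85° about Z — lengths, areas and connectivity unchanged). At z = 17.64: the cylinder does not reach this height (z outside [0, 17.5]); the 25.5×20.5 cube at (14, 13) contributes its full rectangle (area 522.75 mm²); the r=8 cylinder at (0.5, 12.5) gives a regular 24-gon of circumradius 8 (constant along its height) (area = (24/2)·8.000²·sin(360°/24) = 198.77 mm²); Merging all regions: the 2 present regions are separate (no shared area or edge), so areas and boundary lengths simply add and each stays a separate island — area = 721.52 mm²; (whole slice rotated 85° about Z — lengths, areas and connectivity unchanged). Checking containment: at z = 17.64 the cross-section extends beyond the z = 3 cross-section by about 693.26 mm².

part overhangs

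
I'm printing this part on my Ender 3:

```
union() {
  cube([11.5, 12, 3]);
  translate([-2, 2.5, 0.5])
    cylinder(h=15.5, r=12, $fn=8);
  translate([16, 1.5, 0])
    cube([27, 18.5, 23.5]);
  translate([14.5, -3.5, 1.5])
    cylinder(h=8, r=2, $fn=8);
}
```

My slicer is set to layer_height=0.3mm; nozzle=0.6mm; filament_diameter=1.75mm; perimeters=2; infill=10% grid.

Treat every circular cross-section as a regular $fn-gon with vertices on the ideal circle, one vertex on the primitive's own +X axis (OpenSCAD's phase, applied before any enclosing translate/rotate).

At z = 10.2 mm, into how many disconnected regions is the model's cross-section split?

2

At z = 10.2 mm: the cube does not reach this height (z outside [0, 3]); the r=12 cylinder at (-2, 2.5) contributes a regular 8-gon of circumradius 12; the 27×18.5 cube at (16, 1.5) contributes its full rectangle; the cylinder at (14.5, -3.5) is not intersected at this z (z outside [1.5, 9.5]); Taking the union: the 2 present regions are separate (no shared area or edge), so areas and boundary lengths simply add and each stays a separate island — 2 connected regions. The result has 2 disconnected regions.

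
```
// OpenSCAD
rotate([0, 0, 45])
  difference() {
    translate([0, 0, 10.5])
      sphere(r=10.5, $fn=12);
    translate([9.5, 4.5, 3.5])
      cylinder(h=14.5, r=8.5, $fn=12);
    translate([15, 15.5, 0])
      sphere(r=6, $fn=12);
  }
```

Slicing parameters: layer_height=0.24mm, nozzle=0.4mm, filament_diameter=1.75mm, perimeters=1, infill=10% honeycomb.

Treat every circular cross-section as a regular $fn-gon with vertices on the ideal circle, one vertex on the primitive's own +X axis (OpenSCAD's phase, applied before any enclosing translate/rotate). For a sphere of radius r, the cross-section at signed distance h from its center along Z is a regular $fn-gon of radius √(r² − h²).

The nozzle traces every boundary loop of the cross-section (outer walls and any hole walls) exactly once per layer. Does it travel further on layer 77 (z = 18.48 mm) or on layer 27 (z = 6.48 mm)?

Layer 77 (z = 18.48): the r=10.5 sphere contributes a regular 12-gon of circumradius √(10.5²−7.98²) = 6.824 (perimeter = 2·12·6.824·sin(180°/12) = 42.39 mm); the cylinder at (9.5, 4.5) does not reach this height (z outside [3.5, 18]); the sphere at (15, 15.5) does not reach this height (|z−center|=18.480 > r=6); Taking the first minus the rest: none of the subtracted shapes is present at this height, so the r=10.5 sphere is unchanged — boundary = 42.39 mm; (whole slice rotated 45° about Z — lengths, areas and connectivity unchanged). So its perimeter = 42.39 mm. Layer 27 (z = 6.48): the r=10.5 sphere contributes a regular 12-gon of circumradius √(10.5²−4.02²) = 9.700 (perimeter = 2·12·9.700·sin(180°/12) = 60.25 mm); the r=8.5 cylinder at (9.5, 4.5) contributes a regular 12-gon of circumradius 8.5 (perimeter = 2·12·8.500·sin(180°/12) = 52.80 mm); the sphere at (15, 15.5) does not reach this height (|z−center|=6.480 > r=6); After the difference (first − rest): starting from the r=10.5 sphere, the r=8.5 cylinder at (9.5, 4.5) partially overlaps it — only the 72.61 mm² overlap (of its 216.75 mm²) is removed, clipping the outline — boundary = 60.97 mm; (whole slice rotated 45° about Z — lengths, areas and connectivity unchanged). So its perimeter = 60.97 mm. Layer 27 is larger (60.97 vs 42.39 mm).

layer 27 (z = 6.48 mm)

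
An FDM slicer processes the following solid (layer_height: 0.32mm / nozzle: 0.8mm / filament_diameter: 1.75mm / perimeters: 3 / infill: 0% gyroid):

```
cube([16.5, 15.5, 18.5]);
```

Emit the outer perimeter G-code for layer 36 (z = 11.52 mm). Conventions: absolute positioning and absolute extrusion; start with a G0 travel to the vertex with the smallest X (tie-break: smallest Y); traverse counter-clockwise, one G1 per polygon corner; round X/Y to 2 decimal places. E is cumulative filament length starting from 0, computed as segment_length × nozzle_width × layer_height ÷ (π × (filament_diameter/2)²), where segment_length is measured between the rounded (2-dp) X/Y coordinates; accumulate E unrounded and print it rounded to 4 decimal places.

At z = 11.52 mm: the 16.5×15.5 cube contributes its full rectangle. The outline is a single polygon with 4 vertices. Extrusion per mm of travel: 0.8 × 0.32 / (π × 0.875²) = 0.106432. Accumulating E over each segment gives final E = 6.8117.

G0 X0.00 Y0.00 Z11.52
G1 X16.50 Y0.00 E1.7561
G1 X16.50 Y15.50 E3.4058
G1 X0.00 Y15.50 E5.1620
G1 X0.00 Y0.00 E6.8117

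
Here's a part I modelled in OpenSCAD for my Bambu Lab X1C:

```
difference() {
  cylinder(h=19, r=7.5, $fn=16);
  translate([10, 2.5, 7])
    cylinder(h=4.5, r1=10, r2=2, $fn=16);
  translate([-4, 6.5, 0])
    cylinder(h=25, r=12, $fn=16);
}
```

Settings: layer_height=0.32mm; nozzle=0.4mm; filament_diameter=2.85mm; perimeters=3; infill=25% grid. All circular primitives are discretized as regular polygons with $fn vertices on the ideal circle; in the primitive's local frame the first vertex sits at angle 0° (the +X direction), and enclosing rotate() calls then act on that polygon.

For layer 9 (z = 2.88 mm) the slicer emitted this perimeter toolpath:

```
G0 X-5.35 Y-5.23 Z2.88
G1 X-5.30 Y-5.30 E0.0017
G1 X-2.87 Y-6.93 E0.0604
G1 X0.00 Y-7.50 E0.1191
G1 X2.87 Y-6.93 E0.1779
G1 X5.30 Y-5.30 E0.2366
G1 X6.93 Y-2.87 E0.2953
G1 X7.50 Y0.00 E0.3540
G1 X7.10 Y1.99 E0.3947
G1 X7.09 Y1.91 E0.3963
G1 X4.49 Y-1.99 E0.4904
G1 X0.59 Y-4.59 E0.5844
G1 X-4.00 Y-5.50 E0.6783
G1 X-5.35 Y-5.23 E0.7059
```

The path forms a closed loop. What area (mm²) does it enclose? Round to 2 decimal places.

35.96 mm²

Apply the shoelace formula to the sequence of (X, Y) vertices; enclosed area = 35.96 mm².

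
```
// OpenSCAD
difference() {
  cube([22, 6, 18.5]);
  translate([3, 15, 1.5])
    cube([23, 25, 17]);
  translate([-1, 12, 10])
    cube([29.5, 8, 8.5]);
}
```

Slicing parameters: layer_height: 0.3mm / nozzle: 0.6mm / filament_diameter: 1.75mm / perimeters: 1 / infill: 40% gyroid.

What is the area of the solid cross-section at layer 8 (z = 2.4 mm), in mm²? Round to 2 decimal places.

At z = 2.4 mm: the cube is present — its section is the full 22×6 rectangle (area 132.00 mm²); the cube at (3, 15) (footprint 23×25) is included at this height (area 575.00 mm²); the cube at (-1, 12) does not reach this height (z outside [10, 18.5]); Subtracting the remaining from the first: starting from the 22×6 cube (132.00 mm²), the 23×25 cube at (3, 15) misses the remaining region (no effect) — area = 132.00 mm². Overall, the cross-section is a single solid region. Net area = 132.00 mm².

132.00 mm²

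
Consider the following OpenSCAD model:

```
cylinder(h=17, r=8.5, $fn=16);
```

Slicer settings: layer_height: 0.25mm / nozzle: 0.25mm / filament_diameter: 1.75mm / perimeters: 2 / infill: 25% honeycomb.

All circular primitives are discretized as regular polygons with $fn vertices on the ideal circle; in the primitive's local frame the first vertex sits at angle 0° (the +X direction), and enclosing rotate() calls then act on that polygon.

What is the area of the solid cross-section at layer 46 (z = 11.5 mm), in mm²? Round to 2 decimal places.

At z = 11.5 mm: the cylinder: section is a regular 16-gon, circumradius r=8.5 (area = (16/2)·8.500²·sin(360°/16) = 221.19 mm²). Overall, the cross-section is a single solid region. Net area = 221.19 mm².

221.19 mm²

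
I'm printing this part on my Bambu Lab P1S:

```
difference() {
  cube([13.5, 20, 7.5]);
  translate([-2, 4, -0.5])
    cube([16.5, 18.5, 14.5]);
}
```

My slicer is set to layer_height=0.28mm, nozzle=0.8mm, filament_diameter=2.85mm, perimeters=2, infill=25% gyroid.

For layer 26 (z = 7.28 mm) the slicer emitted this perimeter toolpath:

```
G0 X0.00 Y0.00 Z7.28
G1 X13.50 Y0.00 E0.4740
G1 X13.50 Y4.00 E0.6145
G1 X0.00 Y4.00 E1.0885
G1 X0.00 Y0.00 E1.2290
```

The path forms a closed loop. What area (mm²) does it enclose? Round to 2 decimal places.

54.00 mm²

Apply the shoelace formula to the sequence of (X, Y) vertices; enclosed area = 54.00 mm².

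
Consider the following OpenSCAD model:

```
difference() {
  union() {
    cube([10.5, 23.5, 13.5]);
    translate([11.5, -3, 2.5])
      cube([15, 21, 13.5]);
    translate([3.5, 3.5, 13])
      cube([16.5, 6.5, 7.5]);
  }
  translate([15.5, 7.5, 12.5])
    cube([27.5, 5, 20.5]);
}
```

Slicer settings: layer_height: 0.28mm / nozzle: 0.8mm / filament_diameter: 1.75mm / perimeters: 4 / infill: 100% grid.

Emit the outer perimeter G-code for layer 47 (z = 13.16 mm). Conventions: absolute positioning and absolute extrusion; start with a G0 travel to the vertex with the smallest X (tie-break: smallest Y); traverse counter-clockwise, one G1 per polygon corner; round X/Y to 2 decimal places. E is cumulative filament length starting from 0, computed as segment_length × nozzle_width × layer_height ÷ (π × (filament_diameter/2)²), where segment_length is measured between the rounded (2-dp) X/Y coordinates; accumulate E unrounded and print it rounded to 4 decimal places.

G0 X0.00 Y0.00 Z13.16
G1 X10.50 Y0.00 E0.9778
G1 X10.50 Y3.50 E1.3038
G1 X11.50 Y3.50 E1.3969
G1 X11.50 Y-3.00 E2.0023
G1 X26.50 Y-3.00 E3.3992
G1 X26.50 Y7.50 E4.3770
G1 X15.50 Y7.50 E5.4014
G1 X15.50 Y12.50 E5.8671
G1 X26.50 Y12.50 E6.8915
G1 X26.50 Y18.00 E7.4037
G1 X11.50 Y18.00 E8.8006
G1 X11.50 Y10.00 E9.5457
G1 X10.50 Y10.00 E9.6388
G1 X10.50 Y23.50 E10.8960
G1 X0.00 Y23.50 E11.8739
G1 X0.00 Y0.00 E14.0624

At z = 13.16 mm: the 10.5×23.5 cube contributes its full rectangle; the 15×21 cube at (11.5, -3) contributes its full rectangle; the cube at (3.5, 3.5) is present — its section is the full 16.5×6.5 rectangle; Taking the union: the regions partially overlap (shared area 100.75 mm²), so overlapping operands fuse into one piece — 1 connected region; the 27.5×5 cube at (15.5, 7.5) contributes its full rectangle; After the difference (first − rest): starting from the result so far, the 27.5×5 cube at (15.5, 7.5) partially overlaps it — only the 55.00 mm² overlap (of its 137.50 mm²) is removed, clipping the outline — 1 connected region. The outline is a single polygon with 16 vertices. Extrusion per mm of travel: 0.8 × 0.28 / (π × 0.875²) = 0.093128. Accumulating E over each segment gives final E = 14.0624.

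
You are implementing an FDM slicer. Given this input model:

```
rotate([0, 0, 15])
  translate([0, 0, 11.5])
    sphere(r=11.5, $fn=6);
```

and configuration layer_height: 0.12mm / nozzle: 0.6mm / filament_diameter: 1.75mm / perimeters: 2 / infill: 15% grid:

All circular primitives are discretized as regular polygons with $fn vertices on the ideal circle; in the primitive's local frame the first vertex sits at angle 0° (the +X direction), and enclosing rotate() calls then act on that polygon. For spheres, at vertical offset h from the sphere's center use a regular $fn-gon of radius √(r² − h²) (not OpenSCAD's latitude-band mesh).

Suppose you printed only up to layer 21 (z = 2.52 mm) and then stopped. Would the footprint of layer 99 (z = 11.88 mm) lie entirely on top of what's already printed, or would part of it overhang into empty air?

Compare the two slices. At z = 2.52: the r=11.5 sphere slices to a regular 6-gon of circumradius 7.184 (√(r²−h²) with h=8.98 from center) (area = (6/2)·7.184²·sin(360°/6) = 134.09 mm²); (whole slice rotated 15° about Z — lengths, areas and connectivity unchanged). At z = 11.88: the r=11.5 sphere contributes a regular 6-gon of circumradius √(11.5²−0.38²) = 11.494 (area = (6/2)·11.494²·sin(360°/6) = 343.22 mm²); (rotated 15° about Z; rotation is an isometry so areas/perimeters/island counts are preserved). Checking containment: at z = 11.88 the cross-section extends beyond the z = 2.52 cross-section by about 209.13 mm².

part overhangs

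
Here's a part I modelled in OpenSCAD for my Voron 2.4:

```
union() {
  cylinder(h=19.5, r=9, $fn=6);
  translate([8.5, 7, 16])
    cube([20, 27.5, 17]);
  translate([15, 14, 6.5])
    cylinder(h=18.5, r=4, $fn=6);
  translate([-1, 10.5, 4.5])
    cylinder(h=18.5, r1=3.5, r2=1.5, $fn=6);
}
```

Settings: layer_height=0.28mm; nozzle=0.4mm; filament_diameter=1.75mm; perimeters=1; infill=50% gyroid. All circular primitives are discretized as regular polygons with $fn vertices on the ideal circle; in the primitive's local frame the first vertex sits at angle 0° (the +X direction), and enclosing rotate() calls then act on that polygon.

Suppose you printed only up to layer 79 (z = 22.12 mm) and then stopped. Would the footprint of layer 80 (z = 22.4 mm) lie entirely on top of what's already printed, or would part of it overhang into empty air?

Compare the two slices. At z = 22.12: the cylinder does not reach this height (z outside [0, 19.5]); the cube at (8.5, 7) is present — its section is the full 20×27.5 rectangle (area 550.00 mm²); the cylinder at (15, 14): section is a regular 6-gon, circumradius r=4 (area = (6/2)·4.000²·sin(360°/6) = 41.57 mm²); the cone at (-1, 10.5) (r1=3.5→r2=1.5) has section circumradius 1.595 here — a regular 6-gon (area = (6/2)·1.595²·sin(360°/6) = 6.61 mm²); Taking the union: the regions partially overlap — summed areas 598.18 mm² minus the doubly-counted overlap 41.57 mm² gives 556.61 mm² — area = 556.61 mm². At z = 22.4: the cylinder does not reach this height (z outside [0, 19.5]); the cube at (8.5, 7) is present — its section is the full 20×27.5 rectangle (area 550.00 mm²); the cylinder at (15, 14): section is a regular 6-gon, circumradius r=4 (area = (6/2)·4.000²·sin(360°/6) = 41.57 mm²); the cone at (-1, 10.5): at t=0.968 of its height the radius interpolates to r₁+(r₂−r₁)t = 1.565, giving a regular 6-gon of that circumradius (area = (6/2)·1.565²·sin(360°/6) = 6.36 mm²); Merging all regions: the regions partially overlap — summed areas 597.93 mm² minus the doubly-counted overlap 41.57 mm² gives 556.36 mm² — area = 556.36 mm². Checking containment: the cross-section at z = 22.4 is a subset of the cross-section at z = 22.12.

entirely on top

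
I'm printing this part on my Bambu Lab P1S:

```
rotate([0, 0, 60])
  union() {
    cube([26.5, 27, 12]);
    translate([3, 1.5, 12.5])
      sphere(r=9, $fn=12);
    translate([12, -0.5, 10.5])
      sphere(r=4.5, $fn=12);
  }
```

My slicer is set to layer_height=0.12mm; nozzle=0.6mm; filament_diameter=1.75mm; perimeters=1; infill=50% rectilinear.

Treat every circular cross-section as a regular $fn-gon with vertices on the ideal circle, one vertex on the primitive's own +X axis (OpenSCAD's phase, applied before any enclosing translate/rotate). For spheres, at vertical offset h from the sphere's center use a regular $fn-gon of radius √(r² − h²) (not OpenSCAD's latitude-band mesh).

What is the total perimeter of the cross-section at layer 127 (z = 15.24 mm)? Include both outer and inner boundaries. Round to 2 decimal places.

53.25 mm

At z = 15.24 mm: the cube does not reach this height (z outside [0, 12]); the r=9 sphere at (3, 1.5) slices to a regular 12-gon of circumradius 8.573 (√(r²−h²) with h=2.74 from center) (perimeter = 2·12·8.573·sin(180°/12) = 53.25 mm); the sphere at (12, -0.5) is absent (|z−center|=4.740 > r=4.5); Combining (union): only the r=9 sphere at (3, 1.5) is present, so the union is just that shape — boundary = 53.25 mm; (rotated 60° about Z; rotation is an isometry so areas/perimeters/island counts are preserved). Overall, the cross-section is a single solid region. Total boundary length (outer) = 53.25 mm.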